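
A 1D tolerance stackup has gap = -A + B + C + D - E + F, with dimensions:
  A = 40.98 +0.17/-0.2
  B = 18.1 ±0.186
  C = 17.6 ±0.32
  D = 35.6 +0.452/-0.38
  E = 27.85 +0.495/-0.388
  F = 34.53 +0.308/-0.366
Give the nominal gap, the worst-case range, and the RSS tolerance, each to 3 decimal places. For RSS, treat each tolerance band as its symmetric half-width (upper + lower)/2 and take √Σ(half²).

nominal=37.000 wc=[35.083,38.854] rss=0.808

Stack each dimension's contribution:
  -A: nom -40.980 → Σnom=-40.980; wc +0.200/-0.170 → slack +0.200/-0.170; half-tol=0.185, Σhalf²=0.034225
  +B: nom +18.100 → Σnom=-22.880; wc +0.186/-0.186 → slack +0.386/-0.356; half-tol=0.186, Σhalf²=0.068821
  +C: nom +17.600 → Σnom=-5.280; wc +0.320/-0.320 → slack +0.706/-0.676; half-tol=0.320, Σhalf²=0.171221
  +D: nom +35.600 → Σnom=30.320; wc +0.452/-0.380 → slack +1.158/-1.056; half-tol=0.416, Σhalf²=0.344277
  -E: nom -27.850 → Σnom=2.470; wc +0.388/-0.495 → slack +1.546/-1.551; half-tol=0.442, Σhalf²=0.539199
  +F: nom +34.530 → Σnom=37.000; wc +0.308/-0.366 → slack +1.854/-1.917; half-tol=0.337, Σhalf²=0.652768
Nominal = 37.000. Worst-case = [37.000 - 1.917, 37.000 + 1.854] = [35.083, 38.854]. RSS = √0.652768 = 0.808.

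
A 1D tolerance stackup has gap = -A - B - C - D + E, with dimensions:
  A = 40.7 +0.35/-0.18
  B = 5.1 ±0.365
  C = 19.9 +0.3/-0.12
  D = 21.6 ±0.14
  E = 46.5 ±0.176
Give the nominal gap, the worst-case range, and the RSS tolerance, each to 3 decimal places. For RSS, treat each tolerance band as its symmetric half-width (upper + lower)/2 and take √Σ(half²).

Stack each dimension's contribution:
  -A: nom -40.700 → Σnom=-40.700; wc +0.180/-0.350 → slack +0.180/-0.350; half-tol=0.265, Σhalf²=0.070225
  -B: nom -5.100 → Σnom=-45.800; wc +0.365/-0.365 → slack +0.545/-0.715; half-tol=0.365, Σhalf²=0.203450
  -C: nom -19.900 → Σnom=-65.700; wc +0.120/-0.300 → slack +0.665/-1.015; half-tol=0.210, Σhalf²=0.247550
  -D: nom -21.600 → Σnom=-87.300; wc +0.140/-0.140 → slack +0.805/-1.155; half-tol=0.140, Σhalf²=0.267150
  +E: nom +46.500 → Σnom=-40.800; wc +0.176/-0.176 → slack +0.981/-1.331; half-tol=0.176, Σhalf²=0.298126
Nominal = -40.800. Worst-case = [-40.800 - 1.331, -40.800 + 0.981] = [-42.131, -39.819]. RSS = √0.298126 = 0.546.

nominal=-40.800 wc=[-42.131,-39.819] rss=0.546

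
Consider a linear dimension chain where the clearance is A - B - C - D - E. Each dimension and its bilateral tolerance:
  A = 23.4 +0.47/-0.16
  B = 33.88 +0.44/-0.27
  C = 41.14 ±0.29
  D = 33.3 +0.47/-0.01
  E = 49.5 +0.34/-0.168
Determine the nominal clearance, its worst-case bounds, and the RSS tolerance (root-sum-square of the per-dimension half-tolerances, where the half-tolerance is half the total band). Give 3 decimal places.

nominal=-134.420 wc=[-136.120,-133.212] rss=0.657

Stack each dimension's contribution:
  +A: nom +23.400 → Σnom=23.400; wc +0.470/-0.160 → slack +0.470/-0.160; half-tol=0.315, Σhalf²=0.099225
  -B: nom -33.880 → Σnom=-10.480; wc +0.270/-0.440 → slack +0.740/-0.600; half-tol=0.355, Σhalf²=0.225250
  -C: nom -41.140 → Σnom=-51.620; wc +0.290/-0.290 → slack +1.030/-0.890; half-tol=0.290, Σhalf²=0.309350
  -D: nom -33.300 → Σnom=-84.920; wc +0.010/-0.470 → slack +1.040/-1.360; half-tol=0.240, Σhalf²=0.366950
  -E: nom -49.500 → Σnom=-134.420; wc +0.168/-0.340 → slack +1.208/-1.700; half-tol=0.254, Σhalf²=0.431466
Nominal = -134.420. Worst-case = [-134.420 - 1.700, -134.420 + 1.208] = [-136.120, -133.212]. RSS = √0.431466 = 0.657.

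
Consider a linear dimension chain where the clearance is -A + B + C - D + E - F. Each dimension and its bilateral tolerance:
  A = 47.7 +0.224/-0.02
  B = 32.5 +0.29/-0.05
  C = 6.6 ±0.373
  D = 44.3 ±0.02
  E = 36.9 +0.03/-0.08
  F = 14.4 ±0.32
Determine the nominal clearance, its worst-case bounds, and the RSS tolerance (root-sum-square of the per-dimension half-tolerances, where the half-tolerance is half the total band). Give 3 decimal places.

Stack each dimension's contribution:
  -A: nom -47.700 → Σnom=-47.700; wc +0.020/-0.224 → slack +0.020/-0.224; half-tol=0.122, Σhalf²=0.014884
  +B: nom +32.500 → Σnom=-15.200; wc +0.290/-0.050 → slack +0.310/-0.274; half-tol=0.170, Σhalf²=0.043784
  +C: nom +6.600 → Σnom=-8.600; wc +0.373/-0.373 → slack +0.683/-0.647; half-tol=0.373, Σhalf²=0.182913
  -D: nom -44.300 → Σnom=-52.900; wc +0.020/-0.020 → slack +0.703/-0.667; half-tol=0.020, Σhalf²=0.183313
  +E: nom +36.900 → Σnom=-16.000; wc +0.030/-0.080 → slack +0.733/-0.747; half-tol=0.055, Σhalf²=0.186338
  -F: nom -14.400 → Σnom=-30.400; wc +0.320/-0.320 → slack +1.053/-1.067; half-tol=0.320, Σhalf²=0.288738
Nominal = -30.400. Worst-case = [-30.400 - 1.067, -30.400 + 1.053] = [-31.467, -29.347]. RSS = √0.288738 = 0.537.

nominal=-30.400 wc=[-31.467,-29.347] rss=0.537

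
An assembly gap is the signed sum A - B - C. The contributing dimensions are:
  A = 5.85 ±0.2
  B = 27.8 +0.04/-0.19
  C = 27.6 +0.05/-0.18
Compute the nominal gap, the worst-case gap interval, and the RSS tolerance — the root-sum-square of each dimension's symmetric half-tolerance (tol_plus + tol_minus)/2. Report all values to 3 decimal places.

Stack each dimension's contribution:
  +A: nom +5.850 → Σnom=5.850; wc +0.200/-0.200 → slack +0.200/-0.200; half-tol=0.200, Σhalf²=0.040000
  -B: nom -27.800 → Σnom=-21.950; wc +0.190/-0.040 → slack +0.390/-0.240; half-tol=0.115, Σhalf²=0.053225
  -C: nom -27.600 → Σnom=-49.550; wc +0.180/-0.050 → slack +0.570/-0.290; half-tol=0.115, Σhalf²=0.066450
Nominal = -49.550. Worst-case = [-49.550 - 0.290, -49.550 + 0.570] = [-49.840, -48.980]. RSS = √0.066450 = 0.258.

nominal=-49.550 wc=[-49.840,-48.980] rss=0.258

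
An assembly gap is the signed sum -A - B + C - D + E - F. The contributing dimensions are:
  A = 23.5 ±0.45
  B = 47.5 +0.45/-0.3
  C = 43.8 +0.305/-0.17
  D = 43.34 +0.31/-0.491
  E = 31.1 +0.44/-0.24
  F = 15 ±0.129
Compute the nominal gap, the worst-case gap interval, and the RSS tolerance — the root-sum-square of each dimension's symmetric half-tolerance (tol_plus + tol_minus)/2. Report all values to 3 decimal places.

nominal=-54.440 wc=[-56.189,-52.325] rss=0.832

Stack each dimension's contribution:
  -A: nom -23.500 → Σnom=-23.500; wc +0.450/-0.450 → slack +0.450/-0.450; half-tol=0.450, Σhalf²=0.202500
  -B: nom -47.500 → Σnom=-71.000; wc +0.300/-0.450 → slack +0.750/-0.900; half-tol=0.375, Σhalf²=0.343125
  +C: nom +43.800 → Σnom=-27.200; wc +0.305/-0.170 → slack +1.055/-1.070; half-tol=0.237, Σhalf²=0.399531
  -D: nom -43.340 → Σnom=-70.540; wc +0.491/-0.310 → slack +1.546/-1.380; half-tol=0.400, Σhalf²=0.559932
  +E: nom +31.100 → Σnom=-39.440; wc +0.440/-0.240 → slack +1.986/-1.620; half-tol=0.340, Σhalf²=0.675531
  -F: nom -15.000 → Σnom=-54.440; wc +0.129/-0.129 → slack +2.115/-1.749; half-tol=0.129, Σhalf²=0.692172
Nominal = -54.440. Worst-case = [-54.440 - 1.749, -54.440 + 2.115] = [-56.189, -52.325]. RSS = √0.692172 = 0.832.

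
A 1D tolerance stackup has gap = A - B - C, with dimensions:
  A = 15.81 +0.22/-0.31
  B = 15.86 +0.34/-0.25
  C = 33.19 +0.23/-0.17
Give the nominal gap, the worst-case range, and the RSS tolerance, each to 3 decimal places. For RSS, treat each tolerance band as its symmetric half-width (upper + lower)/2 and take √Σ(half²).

Stack each dimension's contribution:
  +A: nom +15.810 → Σnom=15.810; wc +0.220/-0.310 → slack +0.220/-0.310; half-tol=0.265, Σhalf²=0.070225
  -B: nom -15.860 → Σnom=-0.050; wc +0.250/-0.340 → slack +0.470/-0.650; half-tol=0.295, Σhalf²=0.157250
  -C: nom -33.190 → Σnom=-33.240; wc +0.170/-0.230 → slack +0.640/-0.880; half-tol=0.200, Σhalf²=0.197250
Nominal = -33.240. Worst-case = [-33.240 - 0.880, -33.240 + 0.640] = [-34.120, -32.600]. RSS = √0.197250 = 0.444.

nominal=-33.240 wc=[-34.120,-32.600] rss=0.444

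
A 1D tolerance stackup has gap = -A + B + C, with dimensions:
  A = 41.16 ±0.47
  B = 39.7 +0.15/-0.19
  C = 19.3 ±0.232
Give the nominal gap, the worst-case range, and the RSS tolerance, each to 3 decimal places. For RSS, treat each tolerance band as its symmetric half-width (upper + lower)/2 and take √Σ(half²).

nominal=17.840 wc=[16.948,18.692] rss=0.551

Stack each dimension's contribution:
  -A: nom -41.160 → Σnom=-41.160; wc +0.470/-0.470 → slack +0.470/-0.470; half-tol=0.470, Σhalf²=0.220900
  +B: nom +39.700 → Σnom=-1.460; wc +0.150/-0.190 → slack +0.620/-0.660; half-tol=0.170, Σhalf²=0.249800
  +C: nom +19.300 → Σnom=17.840; wc +0.232/-0.232 → slack +0.852/-0.892; half-tol=0.232, Σhalf²=0.303624
Nominal = 17.840. Worst-case = [17.840 - 0.892, 17.840 + 0.852] = [16.948, 18.692]. RSS = √0.303624 = 0.551.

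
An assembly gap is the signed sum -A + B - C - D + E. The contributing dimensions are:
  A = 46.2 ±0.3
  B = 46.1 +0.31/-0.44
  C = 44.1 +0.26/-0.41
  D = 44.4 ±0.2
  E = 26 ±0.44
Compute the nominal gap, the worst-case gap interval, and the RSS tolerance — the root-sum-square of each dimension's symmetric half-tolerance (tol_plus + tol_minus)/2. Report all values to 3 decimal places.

Stack each dimension's contribution:
  -A: nom -46.200 → Σnom=-46.200; wc +0.300/-0.300 → slack +0.300/-0.300; half-tol=0.300, Σhalf²=0.090000
  +B: nom +46.100 → Σnom=-0.100; wc +0.310/-0.440 → slack +0.610/-0.740; half-tol=0.375, Σhalf²=0.230625
  -C: nom -44.100 → Σnom=-44.200; wc +0.410/-0.260 → slack +1.020/-1.000; half-tol=0.335, Σhalf²=0.342850
  -D: nom -44.400 → Σnom=-88.600; wc +0.200/-0.200 → slack +1.220/-1.200; half-tol=0.200, Σhalf²=0.382850
  +E: nom +26.000 → Σnom=-62.600; wc +0.440/-0.440 → slack +1.660/-1.640; half-tol=0.440, Σhalf²=0.576450
Nominal = -62.600. Worst-case = [-62.600 - 1.640, -62.600 + 1.660] = [-64.240, -60.940]. RSS = √0.576450 = 0.759.

nominal=-62.600 wc=[-64.240,-60.940] rss=0.759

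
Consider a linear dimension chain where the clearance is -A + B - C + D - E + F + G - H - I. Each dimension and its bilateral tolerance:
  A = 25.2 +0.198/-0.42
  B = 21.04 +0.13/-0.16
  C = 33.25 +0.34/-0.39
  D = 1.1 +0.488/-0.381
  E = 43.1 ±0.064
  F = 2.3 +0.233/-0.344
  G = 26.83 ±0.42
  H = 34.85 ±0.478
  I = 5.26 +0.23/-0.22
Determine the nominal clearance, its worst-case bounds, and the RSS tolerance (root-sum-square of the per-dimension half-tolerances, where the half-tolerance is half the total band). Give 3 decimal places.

nominal=-90.390 wc=[-93.005,-87.547] rss=0.991

Stack each dimension's contribution:
  -A: nom -25.200 → Σnom=-25.200; wc +0.420/-0.198 → slack +0.420/-0.198; half-tol=0.309, Σhalf²=0.095481
  +B: nom +21.040 → Σnom=-4.160; wc +0.130/-0.160 → slack +0.550/-0.358; half-tol=0.145, Σhalf²=0.116506
  -C: nom -33.250 → Σnom=-37.410; wc +0.390/-0.340 → slack +0.940/-0.698; half-tol=0.365, Σhalf²=0.249731
  +D: nom +1.100 → Σnom=-36.310; wc +0.488/-0.381 → slack +1.428/-1.079; half-tol=0.434, Σhalf²=0.438521
  -E: nom -43.100 → Σnom=-79.410; wc +0.064/-0.064 → slack +1.492/-1.143; half-tol=0.064, Σhalf²=0.442617
  +F: nom +2.300 → Σnom=-77.110; wc +0.233/-0.344 → slack +1.725/-1.487; half-tol=0.288, Σhalf²=0.525849
  +G: nom +26.830 → Σnom=-50.280; wc +0.420/-0.420 → slack +2.145/-1.907; half-tol=0.420, Σhalf²=0.702249
  -H: nom -34.850 → Σnom=-85.130; wc +0.478/-0.478 → slack +2.623/-2.385; half-tol=0.478, Σhalf²=0.930733
  -I: nom -5.260 → Σnom=-90.390; wc +0.220/-0.230 → slack +2.843/-2.615; half-tol=0.225, Σhalf²=0.981359
Nominal = -90.390. Worst-case = [-90.390 - 2.615, -90.390 + 2.843] = [-93.005, -87.547]. RSS = √0.981359 = 0.991.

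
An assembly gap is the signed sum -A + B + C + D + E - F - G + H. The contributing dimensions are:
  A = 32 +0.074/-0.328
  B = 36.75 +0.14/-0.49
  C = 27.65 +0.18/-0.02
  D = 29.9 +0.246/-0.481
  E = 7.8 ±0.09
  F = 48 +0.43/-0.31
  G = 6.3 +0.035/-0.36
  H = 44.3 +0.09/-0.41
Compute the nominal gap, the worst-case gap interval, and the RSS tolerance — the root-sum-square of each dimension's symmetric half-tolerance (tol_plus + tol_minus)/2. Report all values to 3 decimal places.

nominal=60.100 wc=[58.070,61.844] rss=0.727

Stack each dimension's contribution:
  -A: nom -32.000 → Σnom=-32.000; wc +0.328/-0.074 → slack +0.328/-0.074; half-tol=0.201, Σhalf²=0.040401
  +B: nom +36.750 → Σnom=4.750; wc +0.140/-0.490 → slack +0.468/-0.564; half-tol=0.315, Σhalf²=0.139626
  +C: nom +27.650 → Σnom=32.400; wc +0.180/-0.020 → slack +0.648/-0.584; half-tol=0.100, Σhalf²=0.149626
  +D: nom +29.900 → Σnom=62.300; wc +0.246/-0.481 → slack +0.894/-1.065; half-tol=0.363, Σhalf²=0.281758
  +E: nom +7.800 → Σnom=70.100; wc +0.090/-0.090 → slack +0.984/-1.155; half-tol=0.090, Σhalf²=0.289858
  -F: nom -48.000 → Σnom=22.100; wc +0.310/-0.430 → slack +1.294/-1.585; half-tol=0.370, Σhalf²=0.426758
  -G: nom -6.300 → Σnom=15.800; wc +0.360/-0.035 → slack +1.654/-1.620; half-tol=0.198, Σhalf²=0.465765
  +H: nom +44.300 → Σnom=60.100; wc +0.090/-0.410 → slack +1.744/-2.030; half-tol=0.250, Σhalf²=0.528265
Nominal = 60.100. Worst-case = [60.100 - 2.030, 60.100 + 1.744] = [58.070, 61.844]. RSS = √0.528265 = 0.727.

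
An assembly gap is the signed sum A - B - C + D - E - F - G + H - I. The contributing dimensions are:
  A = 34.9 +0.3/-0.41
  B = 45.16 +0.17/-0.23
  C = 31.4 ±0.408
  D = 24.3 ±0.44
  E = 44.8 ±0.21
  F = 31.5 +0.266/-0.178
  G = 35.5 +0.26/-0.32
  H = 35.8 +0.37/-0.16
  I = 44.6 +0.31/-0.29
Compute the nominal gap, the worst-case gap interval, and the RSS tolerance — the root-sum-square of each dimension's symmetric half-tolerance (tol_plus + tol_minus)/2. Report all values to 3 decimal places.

Stack each dimension's contribution:
  +A: nom +34.900 → Σnom=34.900; wc +0.300/-0.410 → slack +0.300/-0.410; half-tol=0.355, Σhalf²=0.126025
  -B: nom -45.160 → Σnom=-10.260; wc +0.230/-0.170 → slack +0.530/-0.580; half-tol=0.200, Σhalf²=0.166025
  -C: nom -31.400 → Σnom=-41.660; wc +0.408/-0.408 → slack +0.938/-0.988; half-tol=0.408, Σhalf²=0.332489
  +D: nom +24.300 → Σnom=-17.360; wc +0.440/-0.440 → slack +1.378/-1.428; half-tol=0.440, Σhalf²=0.526089
  -E: nom -44.800 → Σnom=-62.160; wc +0.210/-0.210 → slack +1.588/-1.638; half-tol=0.210, Σhalf²=0.570189
  -F: nom -31.500 → Σnom=-93.660; wc +0.178/-0.266 → slack +1.766/-1.904; half-tol=0.222, Σhalf²=0.619473
  -G: nom -35.500 → Σnom=-129.160; wc +0.320/-0.260 → slack +2.086/-2.164; half-tol=0.290, Σhalf²=0.703573
  +H: nom +35.800 → Σnom=-93.360; wc +0.370/-0.160 → slack +2.456/-2.324; half-tol=0.265, Σhalf²=0.773798
  -I: nom -44.600 → Σnom=-137.960; wc +0.290/-0.310 → slack +2.746/-2.634; half-tol=0.300, Σhalf²=0.863798
Nominal = -137.960. Worst-case = [-137.960 - 2.634, -137.960 + 2.746] = [-140.594, -135.214]. RSS = √0.863798 = 0.929.

nominal=-137.960 wc=[-140.594,-135.214] rss=0.929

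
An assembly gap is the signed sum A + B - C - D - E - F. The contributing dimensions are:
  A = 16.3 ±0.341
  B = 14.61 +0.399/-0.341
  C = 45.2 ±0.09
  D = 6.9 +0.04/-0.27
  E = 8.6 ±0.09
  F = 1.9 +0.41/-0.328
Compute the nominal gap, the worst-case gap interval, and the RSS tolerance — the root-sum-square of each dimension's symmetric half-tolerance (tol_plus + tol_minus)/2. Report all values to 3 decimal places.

Stack each dimension's contribution:
  +A: nom +16.300 → Σnom=16.300; wc +0.341/-0.341 → slack +0.341/-0.341; half-tol=0.341, Σhalf²=0.116281
  +B: nom +14.610 → Σnom=30.910; wc +0.399/-0.341 → slack +0.740/-0.682; half-tol=0.370, Σhalf²=0.253181
  -C: nom -45.200 → Σnom=-14.290; wc +0.090/-0.090 → slack +0.830/-0.772; half-tol=0.090, Σhalf²=0.261281
  -D: nom -6.900 → Σnom=-21.190; wc +0.270/-0.040 → slack +1.100/-0.812; half-tol=0.155, Σhalf²=0.285306
  -E: nom -8.600 → Σnom=-29.790; wc +0.090/-0.090 → slack +1.190/-0.902; half-tol=0.090, Σhalf²=0.293406
  -F: nom -1.900 → Σnom=-31.690; wc +0.328/-0.410 → slack +1.518/-1.312; half-tol=0.369, Σhalf²=0.429567
Nominal = -31.690. Worst-case = [-31.690 - 1.312, -31.690 + 1.518] = [-33.002, -30.172]. RSS = √0.429567 = 0.655.

nominal=-31.690 wc=[-33.002,-30.172] rss=0.655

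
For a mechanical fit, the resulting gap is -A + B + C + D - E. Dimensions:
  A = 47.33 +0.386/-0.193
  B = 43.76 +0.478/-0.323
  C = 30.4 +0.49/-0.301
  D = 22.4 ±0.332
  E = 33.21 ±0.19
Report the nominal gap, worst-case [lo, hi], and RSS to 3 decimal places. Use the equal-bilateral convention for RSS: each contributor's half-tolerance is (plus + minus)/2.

Stack each dimension's contribution:
  -A: nom -47.330 → Σnom=-47.330; wc +0.193/-0.386 → slack +0.193/-0.386; half-tol=0.289, Σhalf²=0.083810
  +B: nom +43.760 → Σnom=-3.570; wc +0.478/-0.323 → slack +0.671/-0.709; half-tol=0.400, Σhalf²=0.244210
  +C: nom +30.400 → Σnom=26.830; wc +0.490/-0.301 → slack +1.161/-1.010; half-tol=0.395, Σhalf²=0.400631
  +D: nom +22.400 → Σnom=49.230; wc +0.332/-0.332 → slack +1.493/-1.342; half-tol=0.332, Σhalf²=0.510855
  -E: nom -33.210 → Σnom=16.020; wc +0.190/-0.190 → slack +1.683/-1.532; half-tol=0.190, Σhalf²=0.546955
Nominal = 16.020. Worst-case = [16.020 - 1.532, 16.020 + 1.683] = [14.488, 17.703]. RSS = √0.546955 = 0.740.

nominal=16.020 wc=[14.488,17.703] rss=0.740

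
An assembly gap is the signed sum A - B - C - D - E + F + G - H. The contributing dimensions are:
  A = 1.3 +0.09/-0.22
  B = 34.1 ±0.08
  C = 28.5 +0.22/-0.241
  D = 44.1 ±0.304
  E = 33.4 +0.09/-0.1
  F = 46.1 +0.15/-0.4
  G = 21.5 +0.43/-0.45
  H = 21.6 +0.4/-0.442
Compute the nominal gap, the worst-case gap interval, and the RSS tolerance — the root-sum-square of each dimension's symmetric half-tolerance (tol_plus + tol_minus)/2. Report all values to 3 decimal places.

nominal=-92.800 wc=[-94.964,-90.963] rss=0.795

Stack each dimension's contribution:
  +A: nom +1.300 → Σnom=1.300; wc +0.090/-0.220 → slack +0.090/-0.220; half-tol=0.155, Σhalf²=0.024025
  -B: nom -34.100 → Σnom=-32.800; wc +0.080/-0.080 → slack +0.170/-0.300; half-tol=0.080, Σhalf²=0.030425
  -C: nom -28.500 → Σnom=-61.300; wc +0.241/-0.220 → slack +0.411/-0.520; half-tol=0.230, Σhalf²=0.083555
  -D: nom -44.100 → Σnom=-105.400; wc +0.304/-0.304 → slack +0.715/-0.824; half-tol=0.304, Σhalf²=0.175971
  -E: nom -33.400 → Σnom=-138.800; wc +0.100/-0.090 → slack +0.815/-0.914; half-tol=0.095, Σhalf²=0.184996
  +F: nom +46.100 → Σnom=-92.700; wc +0.150/-0.400 → slack +0.965/-1.314; half-tol=0.275, Σhalf²=0.260621
  +G: nom +21.500 → Σnom=-71.200; wc +0.430/-0.450 → slack +1.395/-1.764; half-tol=0.440, Σhalf²=0.454221
  -H: nom -21.600 → Σnom=-92.800; wc +0.442/-0.400 → slack +1.837/-2.164; half-tol=0.421, Σhalf²=0.631462
Nominal = -92.800. Worst-case = [-92.800 - 2.164, -92.800 + 1.837] = [-94.964, -90.963]. RSS = √0.631462 = 0.795.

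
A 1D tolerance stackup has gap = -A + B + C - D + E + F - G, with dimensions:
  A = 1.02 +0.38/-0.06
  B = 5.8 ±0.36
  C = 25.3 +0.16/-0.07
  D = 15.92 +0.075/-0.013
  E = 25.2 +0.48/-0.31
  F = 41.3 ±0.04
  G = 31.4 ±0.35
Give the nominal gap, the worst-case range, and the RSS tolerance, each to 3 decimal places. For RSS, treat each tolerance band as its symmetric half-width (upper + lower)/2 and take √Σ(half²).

Stack each dimension's contribution:
  -A: nom -1.020 → Σnom=-1.020; wc +0.060/-0.380 → slack +0.060/-0.380; half-tol=0.220, Σhalf²=0.048400
  +B: nom +5.800 → Σnom=4.780; wc +0.360/-0.360 → slack +0.420/-0.740; half-tol=0.360, Σhalf²=0.178000
  +C: nom +25.300 → Σnom=30.080; wc +0.160/-0.070 → slack +0.580/-0.810; half-tol=0.115, Σhalf²=0.191225
  -D: nom -15.920 → Σnom=14.160; wc +0.013/-0.075 → slack +0.593/-0.885; half-tol=0.044, Σhalf²=0.193161
  +E: nom +25.200 → Σnom=39.360; wc +0.480/-0.310 → slack +1.073/-1.195; half-tol=0.395, Σhalf²=0.349186
  +F: nom +41.300 → Σnom=80.660; wc +0.040/-0.040 → slack +1.113/-1.235; half-tol=0.040, Σhalf²=0.350786
  -G: nom -31.400 → Σnom=49.260; wc +0.350/-0.350 → slack +1.463/-1.585; half-tol=0.350, Σhalf²=0.473286
Nominal = 49.260. Worst-case = [49.260 - 1.585, 49.260 + 1.463] = [47.675, 50.723]. RSS = √0.473286 = 0.688.

nominal=49.260 wc=[47.675,50.723] rss=0.688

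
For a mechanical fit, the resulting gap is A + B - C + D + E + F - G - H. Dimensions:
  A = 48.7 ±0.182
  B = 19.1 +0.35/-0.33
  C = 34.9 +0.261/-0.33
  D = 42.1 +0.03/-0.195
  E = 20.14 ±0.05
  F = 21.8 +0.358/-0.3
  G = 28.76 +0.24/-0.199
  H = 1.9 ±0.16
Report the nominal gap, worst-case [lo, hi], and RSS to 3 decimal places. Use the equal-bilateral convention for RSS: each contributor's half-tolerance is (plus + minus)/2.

Stack each dimension's contribution:
  +A: nom +48.700 → Σnom=48.700; wc +0.182/-0.182 → slack +0.182/-0.182; half-tol=0.182, Σhalf²=0.033124
  +B: nom +19.100 → Σnom=67.800; wc +0.350/-0.330 → slack +0.532/-0.512; half-tol=0.340, Σhalf²=0.148724
  -C: nom -34.900 → Σnom=32.900; wc +0.330/-0.261 → slack +0.862/-0.773; half-tol=0.295, Σhalf²=0.236044
  +D: nom +42.100 → Σnom=75.000; wc +0.030/-0.195 → slack +0.892/-0.968; half-tol=0.113, Σhalf²=0.248700
  +E: nom +20.140 → Σnom=95.140; wc +0.050/-0.050 → slack +0.942/-1.018; half-tol=0.050, Σhalf²=0.251200
  +F: nom +21.800 → Σnom=116.940; wc +0.358/-0.300 → slack +1.300/-1.318; half-tol=0.329, Σhalf²=0.359441
  -G: nom -28.760 → Σnom=88.180; wc +0.199/-0.240 → slack +1.499/-1.558; half-tol=0.220, Σhalf²=0.407622
  -H: nom -1.900 → Σnom=86.280; wc +0.160/-0.160 → slack +1.659/-1.718; half-tol=0.160, Σhalf²=0.433222
Nominal = 86.280. Worst-case = [86.280 - 1.718, 86.280 + 1.659] = [84.562, 87.939]. RSS = √0.433222 = 0.658.

nominal=86.280 wc=[84.562,87.939] rss=0.658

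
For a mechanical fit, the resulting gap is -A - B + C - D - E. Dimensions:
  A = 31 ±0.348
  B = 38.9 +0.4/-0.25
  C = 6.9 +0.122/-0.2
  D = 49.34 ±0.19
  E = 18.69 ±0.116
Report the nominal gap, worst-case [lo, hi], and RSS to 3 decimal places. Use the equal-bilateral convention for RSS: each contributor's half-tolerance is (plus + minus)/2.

nominal=-131.030 wc=[-132.284,-130.004] rss=0.550

Stack each dimension's contribution:
  -A: nom -31.000 → Σnom=-31.000; wc +0.348/-0.348 → slack +0.348/-0.348; half-tol=0.348, Σhalf²=0.121104
  -B: nom -38.900 → Σnom=-69.900; wc +0.250/-0.400 → slack +0.598/-0.748; half-tol=0.325, Σhalf²=0.226729
  +C: nom +6.900 → Σnom=-63.000; wc +0.122/-0.200 → slack +0.720/-0.948; half-tol=0.161, Σhalf²=0.252650
  -D: nom -49.340 → Σnom=-112.340; wc +0.190/-0.190 → slack +0.910/-1.138; half-tol=0.190, Σhalf²=0.288750
  -E: nom -18.690 → Σnom=-131.030; wc +0.116/-0.116 → slack +1.026/-1.254; half-tol=0.116, Σhalf²=0.302206
Nominal = -131.030. Worst-case = [-131.030 - 1.254, -131.030 + 1.026] = [-132.284, -130.004]. RSS = √0.302206 = 0.550.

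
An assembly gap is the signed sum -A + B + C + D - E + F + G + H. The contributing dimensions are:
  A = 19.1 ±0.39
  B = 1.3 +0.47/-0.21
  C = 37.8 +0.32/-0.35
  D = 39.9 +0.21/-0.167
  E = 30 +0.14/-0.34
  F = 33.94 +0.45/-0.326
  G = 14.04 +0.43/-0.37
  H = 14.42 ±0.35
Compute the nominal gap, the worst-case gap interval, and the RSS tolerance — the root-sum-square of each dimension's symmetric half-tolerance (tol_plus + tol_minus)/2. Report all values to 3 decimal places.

Stack each dimension's contribution:
  -A: nom -19.100 → Σnom=-19.100; wc +0.390/-0.390 → slack +0.390/-0.390; half-tol=0.390, Σhalf²=0.152100
  +B: nom +1.300 → Σnom=-17.800; wc +0.470/-0.210 → slack +0.860/-0.600; half-tol=0.340, Σhalf²=0.267700
  +C: nom +37.800 → Σnom=20.000; wc +0.320/-0.350 → slack +1.180/-0.950; half-tol=0.335, Σhalf²=0.379925
  +D: nom +39.900 → Σnom=59.900; wc +0.210/-0.167 → slack +1.390/-1.117; half-tol=0.189, Σhalf²=0.415457
  -E: nom -30.000 → Σnom=29.900; wc +0.340/-0.140 → slack +1.730/-1.257; half-tol=0.240, Σhalf²=0.473057
  +F: nom +33.940 → Σnom=63.840; wc +0.450/-0.326 → slack +2.180/-1.583; half-tol=0.388, Σhalf²=0.623601
  +G: nom +14.040 → Σnom=77.880; wc +0.430/-0.370 → slack +2.610/-1.953; half-tol=0.400, Σhalf²=0.783601
  +H: nom +14.420 → Σnom=92.300; wc +0.350/-0.350 → slack +2.960/-2.303; half-tol=0.350, Σhalf²=0.906101
Nominal = 92.300. Worst-case = [92.300 - 2.303, 92.300 + 2.960] = [89.997, 95.260]. RSS = √0.906101 = 0.952.

nominal=92.300 wc=[89.997,95.260] rss=0.952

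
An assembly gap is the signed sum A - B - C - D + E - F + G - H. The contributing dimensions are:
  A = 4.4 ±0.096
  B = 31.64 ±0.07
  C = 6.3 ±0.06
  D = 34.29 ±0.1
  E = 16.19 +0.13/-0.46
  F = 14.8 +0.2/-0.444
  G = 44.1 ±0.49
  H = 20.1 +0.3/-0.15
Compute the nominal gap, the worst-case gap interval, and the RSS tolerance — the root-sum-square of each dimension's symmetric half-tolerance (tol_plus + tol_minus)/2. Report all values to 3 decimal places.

nominal=-42.440 wc=[-44.216,-40.900] rss=0.714

Stack each dimension's contribution:
  +A: nom +4.400 → Σnom=4.400; wc +0.096/-0.096 → slack +0.096/-0.096; half-tol=0.096, Σhalf²=0.009216
  -B: nom -31.640 → Σnom=-27.240; wc +0.070/-0.070 → slack +0.166/-0.166; half-tol=0.070, Σhalf²=0.014116
  -C: nom -6.300 → Σnom=-33.540; wc +0.060/-0.060 → slack +0.226/-0.226; half-tol=0.060, Σhalf²=0.017716
  -D: nom -34.290 → Σnom=-67.830; wc +0.100/-0.100 → slack +0.326/-0.326; half-tol=0.100, Σhalf²=0.027716
  +E: nom +16.190 → Σnom=-51.640; wc +0.130/-0.460 → slack +0.456/-0.786; half-tol=0.295, Σhalf²=0.114741
  -F: nom -14.800 → Σnom=-66.440; wc +0.444/-0.200 → slack +0.900/-0.986; half-tol=0.322, Σhalf²=0.218425
  +G: nom +44.100 → Σnom=-22.340; wc +0.490/-0.490 → slack +1.390/-1.476; half-tol=0.490, Σhalf²=0.458525
  -H: nom -20.100 → Σnom=-42.440; wc +0.150/-0.300 → slack +1.540/-1.776; half-tol=0.225, Σhalf²=0.509150
Nominal = -42.440. Worst-case = [-42.440 - 1.776, -42.440 + 1.540] = [-44.216, -40.900]. RSS = √0.509150 = 0.714.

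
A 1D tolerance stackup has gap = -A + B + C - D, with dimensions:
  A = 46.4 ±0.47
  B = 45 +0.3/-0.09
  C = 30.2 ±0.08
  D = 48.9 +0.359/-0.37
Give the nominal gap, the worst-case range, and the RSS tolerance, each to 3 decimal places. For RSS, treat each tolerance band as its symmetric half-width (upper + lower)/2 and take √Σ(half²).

nominal=-20.100 wc=[-21.099,-18.880] rss=0.631

Stack each dimension's contribution:
  -A: nom -46.400 → Σnom=-46.400; wc +0.470/-0.470 → slack +0.470/-0.470; half-tol=0.470, Σhalf²=0.220900
  +B: nom +45.000 → Σnom=-1.400; wc +0.300/-0.090 → slack +0.770/-0.560; half-tol=0.195, Σhalf²=0.258925
  +C: nom +30.200 → Σnom=28.800; wc +0.080/-0.080 → slack +0.850/-0.640; half-tol=0.080, Σhalf²=0.265325
  -D: nom -48.900 → Σnom=-20.100; wc +0.370/-0.359 → slack +1.220/-0.999; half-tol=0.364, Σhalf²=0.398185
Nominal = -20.100. Worst-case = [-20.100 - 0.999, -20.100 + 1.220] = [-21.099, -18.880]. RSS = √0.398185 = 0.631.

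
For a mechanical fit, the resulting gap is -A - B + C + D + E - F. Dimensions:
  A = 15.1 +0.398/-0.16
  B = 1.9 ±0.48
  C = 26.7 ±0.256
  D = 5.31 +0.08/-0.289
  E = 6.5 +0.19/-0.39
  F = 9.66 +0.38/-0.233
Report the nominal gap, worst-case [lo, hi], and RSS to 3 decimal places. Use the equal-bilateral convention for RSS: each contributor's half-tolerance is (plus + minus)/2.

nominal=11.850 wc=[9.657,13.249] rss=0.765

Stack each dimension's contribution:
  -A: nom -15.100 → Σnom=-15.100; wc +0.160/-0.398 → slack +0.160/-0.398; half-tol=0.279, Σhalf²=0.077841
  -B: nom -1.900 → Σnom=-17.000; wc +0.480/-0.480 → slack +0.640/-0.878; half-tol=0.480, Σhalf²=0.308241
  +C: nom +26.700 → Σnom=9.700; wc +0.256/-0.256 → slack +0.896/-1.134; half-tol=0.256, Σhalf²=0.373777
  +D: nom +5.310 → Σnom=15.010; wc +0.080/-0.289 → slack +0.976/-1.423; half-tol=0.184, Σhalf²=0.407817
  +E: nom +6.500 → Σnom=21.510; wc +0.190/-0.390 → slack +1.166/-1.813; half-tol=0.290, Σhalf²=0.491917
  -F: nom -9.660 → Σnom=11.850; wc +0.233/-0.380 → slack +1.399/-2.193; half-tol=0.306, Σhalf²=0.585859
Nominal = 11.850. Worst-case = [11.850 - 2.193, 11.850 + 1.399] = [9.657, 13.249]. RSS = √0.585859 = 0.765.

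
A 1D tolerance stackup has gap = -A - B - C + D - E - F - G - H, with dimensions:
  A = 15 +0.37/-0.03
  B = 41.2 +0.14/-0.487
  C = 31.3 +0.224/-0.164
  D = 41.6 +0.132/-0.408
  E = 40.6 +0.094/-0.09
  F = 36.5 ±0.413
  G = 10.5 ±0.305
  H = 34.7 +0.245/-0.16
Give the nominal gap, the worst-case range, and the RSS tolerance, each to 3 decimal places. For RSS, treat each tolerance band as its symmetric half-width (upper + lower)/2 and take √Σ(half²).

nominal=-168.200 wc=[-170.399,-166.419] rss=0.750

Stack each dimension's contribution:
  -A: nom -15.000 → Σnom=-15.000; wc +0.030/-0.370 → slack +0.030/-0.370; half-tol=0.200, Σhalf²=0.040000
  -B: nom -41.200 → Σnom=-56.200; wc +0.487/-0.140 → slack +0.517/-0.510; half-tol=0.314, Σhalf²=0.138282
  -C: nom -31.300 → Σnom=-87.500; wc +0.164/-0.224 → slack +0.681/-0.734; half-tol=0.194, Σhalf²=0.175918
  +D: nom +41.600 → Σnom=-45.900; wc +0.132/-0.408 → slack +0.813/-1.142; half-tol=0.270, Σhalf²=0.248818
  -E: nom -40.600 → Σnom=-86.500; wc +0.090/-0.094 → slack +0.903/-1.236; half-tol=0.092, Σhalf²=0.257282
  -F: nom -36.500 → Σnom=-123.000; wc +0.413/-0.413 → slack +1.316/-1.649; half-tol=0.413, Σhalf²=0.427851
  -G: nom -10.500 → Σnom=-133.500; wc +0.305/-0.305 → slack +1.621/-1.954; half-tol=0.305, Σhalf²=0.520876
  -H: nom -34.700 → Σnom=-168.200; wc +0.160/-0.245 → slack +1.781/-2.199; half-tol=0.203, Σhalf²=0.561883
Nominal = -168.200. Worst-case = [-168.200 - 2.199, -168.200 + 1.781] = [-170.399, -166.419]. RSS = √0.561883 = 0.750.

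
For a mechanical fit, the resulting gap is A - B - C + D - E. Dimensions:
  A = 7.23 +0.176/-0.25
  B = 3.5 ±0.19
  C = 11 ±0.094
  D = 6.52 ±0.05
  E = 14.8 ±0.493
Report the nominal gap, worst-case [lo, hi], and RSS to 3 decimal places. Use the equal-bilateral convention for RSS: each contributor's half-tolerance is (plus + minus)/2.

Stack each dimension's contribution:
  +A: nom +7.230 → Σnom=7.230; wc +0.176/-0.250 → slack +0.176/-0.250; half-tol=0.213, Σhalf²=0.045369
  -B: nom -3.500 → Σnom=3.730; wc +0.190/-0.190 → slack +0.366/-0.440; half-tol=0.190, Σhalf²=0.081469
  -C: nom -11.000 → Σnom=-7.270; wc +0.094/-0.094 → slack +0.460/-0.534; half-tol=0.094, Σhalf²=0.090305
  +D: nom +6.520 → Σnom=-0.750; wc +0.050/-0.050 → slack +0.510/-0.584; half-tol=0.050, Σhalf²=0.092805
  -E: nom -14.800 → Σnom=-15.550; wc +0.493/-0.493 → slack +1.003/-1.077; half-tol=0.493, Σhalf²=0.335854
Nominal = -15.550. Worst-case = [-15.550 - 1.077, -15.550 + 1.003] = [-16.627, -14.547]. RSS = √0.335854 = 0.580.

nominal=-15.550 wc=[-16.627,-14.547] rss=0.580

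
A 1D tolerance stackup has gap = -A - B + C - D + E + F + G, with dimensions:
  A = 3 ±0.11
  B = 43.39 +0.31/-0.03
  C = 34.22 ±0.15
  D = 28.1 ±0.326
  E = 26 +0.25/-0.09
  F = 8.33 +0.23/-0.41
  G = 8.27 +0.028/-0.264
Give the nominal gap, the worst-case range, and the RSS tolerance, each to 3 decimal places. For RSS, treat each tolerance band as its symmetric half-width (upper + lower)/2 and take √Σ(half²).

Stack each dimension's contribution:
  -A: nom -3.000 → Σnom=-3.000; wc +0.110/-0.110 → slack +0.110/-0.110; half-tol=0.110, Σhalf²=0.012100
  -B: nom -43.390 → Σnom=-46.390; wc +0.030/-0.310 → slack +0.140/-0.420; half-tol=0.170, Σhalf²=0.041000
  +C: nom +34.220 → Σnom=-12.170; wc +0.150/-0.150 → slack +0.290/-0.570; half-tol=0.150, Σhalf²=0.063500
  -D: nom -28.100 → Σnom=-40.270; wc +0.326/-0.326 → slack +0.616/-0.896; half-tol=0.326, Σhalf²=0.169776
  +E: nom +26.000 → Σnom=-14.270; wc +0.250/-0.090 → slack +0.866/-0.986; half-tol=0.170, Σhalf²=0.198676
  +F: nom +8.330 → Σnom=-5.940; wc +0.230/-0.410 → slack +1.096/-1.396; half-tol=0.320, Σhalf²=0.301076
  +G: nom +8.270 → Σnom=2.330; wc +0.028/-0.264 → slack +1.124/-1.660; half-tol=0.146, Σhalf²=0.322392
Nominal = 2.330. Worst-case = [2.330 - 1.660, 2.330 + 1.124] = [0.670, 3.454]. RSS = √0.322392 = 0.568.

nominal=2.330 wc=[0.670,3.454] rss=0.568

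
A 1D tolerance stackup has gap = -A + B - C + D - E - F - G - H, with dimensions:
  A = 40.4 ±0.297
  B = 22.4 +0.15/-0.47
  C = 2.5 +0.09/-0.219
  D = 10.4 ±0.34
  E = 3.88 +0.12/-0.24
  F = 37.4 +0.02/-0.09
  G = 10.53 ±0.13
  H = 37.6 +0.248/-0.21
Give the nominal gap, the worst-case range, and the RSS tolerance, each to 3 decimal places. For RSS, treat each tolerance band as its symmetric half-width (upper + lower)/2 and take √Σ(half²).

Stack each dimension's contribution:
  -A: nom -40.400 → Σnom=-40.400; wc +0.297/-0.297 → slack +0.297/-0.297; half-tol=0.297, Σhalf²=0.088209
  +B: nom +22.400 → Σnom=-18.000; wc +0.150/-0.470 → slack +0.447/-0.767; half-tol=0.310, Σhalf²=0.184309
  -C: nom -2.500 → Σnom=-20.500; wc +0.219/-0.090 → slack +0.666/-0.857; half-tol=0.154, Σhalf²=0.208179
  +D: nom +10.400 → Σnom=-10.100; wc +0.340/-0.340 → slack +1.006/-1.197; half-tol=0.340, Σhalf²=0.323779
  -E: nom -3.880 → Σnom=-13.980; wc +0.240/-0.120 → slack +1.246/-1.317; half-tol=0.180, Σhalf²=0.356179
  -F: nom -37.400 → Σnom=-51.380; wc +0.090/-0.020 → slack +1.336/-1.337; half-tol=0.055, Σhalf²=0.359204
  -G: nom -10.530 → Σnom=-61.910; wc +0.130/-0.130 → slack +1.466/-1.467; half-tol=0.130, Σhalf²=0.376104
  -H: nom -37.600 → Σnom=-99.510; wc +0.210/-0.248 → slack +1.676/-1.715; half-tol=0.229, Σhalf²=0.428545
Nominal = -99.510. Worst-case = [-99.510 - 1.715, -99.510 + 1.676] = [-101.225, -97.834]. RSS = √0.428545 = 0.655.

nominal=-99.510 wc=[-101.225,-97.834] rss=0.655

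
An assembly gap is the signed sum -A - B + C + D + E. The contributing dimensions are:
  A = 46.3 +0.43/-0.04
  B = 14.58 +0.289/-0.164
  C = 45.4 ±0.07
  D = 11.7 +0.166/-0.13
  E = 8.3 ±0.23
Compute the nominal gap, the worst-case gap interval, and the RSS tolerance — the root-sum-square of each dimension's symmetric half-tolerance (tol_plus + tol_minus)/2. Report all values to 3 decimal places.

Stack each dimension's contribution:
  -A: nom -46.300 → Σnom=-46.300; wc +0.040/-0.430 → slack +0.040/-0.430; half-tol=0.235, Σhalf²=0.055225
  -B: nom -14.580 → Σnom=-60.880; wc +0.164/-0.289 → slack +0.204/-0.719; half-tol=0.226, Σhalf²=0.106527
  +C: nom +45.400 → Σnom=-15.480; wc +0.070/-0.070 → slack +0.274/-0.789; half-tol=0.070, Σhalf²=0.111427
  +D: nom +11.700 → Σnom=-3.780; wc +0.166/-0.130 → slack +0.440/-0.919; half-tol=0.148, Σhalf²=0.133331
  +E: nom +8.300 → Σnom=4.520; wc +0.230/-0.230 → slack +0.670/-1.149; half-tol=0.230, Σhalf²=0.186231
Nominal = 4.520. Worst-case = [4.520 - 1.149, 4.520 + 0.670] = [3.371, 5.190]. RSS = √0.186231 = 0.432.

nominal=4.520 wc=[3.371,5.190] rss=0.432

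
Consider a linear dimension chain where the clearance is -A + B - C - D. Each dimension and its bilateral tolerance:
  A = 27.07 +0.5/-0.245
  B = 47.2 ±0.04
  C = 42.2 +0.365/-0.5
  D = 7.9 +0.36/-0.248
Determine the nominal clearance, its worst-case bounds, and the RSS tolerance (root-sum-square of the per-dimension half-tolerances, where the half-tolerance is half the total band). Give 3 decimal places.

nominal=-29.970 wc=[-31.235,-28.937] rss=0.648

Stack each dimension's contribution:
  -A: nom -27.070 → Σnom=-27.070; wc +0.245/-0.500 → slack +0.245/-0.500; half-tol=0.372, Σhalf²=0.138756
  +B: nom +47.200 → Σnom=20.130; wc +0.040/-0.040 → slack +0.285/-0.540; half-tol=0.040, Σhalf²=0.140356
  -C: nom -42.200 → Σnom=-22.070; wc +0.500/-0.365 → slack +0.785/-0.905; half-tol=0.432, Σhalf²=0.327412
  -D: nom -7.900 → Σnom=-29.970; wc +0.248/-0.360 → slack +1.033/-1.265; half-tol=0.304, Σhalf²=0.419828
Nominal = -29.970. Worst-case = [-29.970 - 1.265, -29.970 + 1.033] = [-31.235, -28.937]. RSS = √0.419828 = 0.648.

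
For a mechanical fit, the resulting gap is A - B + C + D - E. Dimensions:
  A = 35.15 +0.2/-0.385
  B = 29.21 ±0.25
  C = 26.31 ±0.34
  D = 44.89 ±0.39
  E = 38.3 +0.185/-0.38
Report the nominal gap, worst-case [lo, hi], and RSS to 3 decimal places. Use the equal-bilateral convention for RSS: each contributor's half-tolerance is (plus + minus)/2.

nominal=38.840 wc=[37.290,40.400] rss=0.704

Stack each dimension's contribution:
  +A: nom +35.150 → Σnom=35.150; wc +0.200/-0.385 → slack +0.200/-0.385; half-tol=0.292, Σhalf²=0.085556
  -B: nom -29.210 → Σnom=5.940; wc +0.250/-0.250 → slack +0.450/-0.635; half-tol=0.250, Σhalf²=0.148056
  +C: nom +26.310 → Σnom=32.250; wc +0.340/-0.340 → slack +0.790/-0.975; half-tol=0.340, Σhalf²=0.263656
  +D: nom +44.890 → Σnom=77.140; wc +0.390/-0.390 → slack +1.180/-1.365; half-tol=0.390, Σhalf²=0.415756
  -E: nom -38.300 → Σnom=38.840; wc +0.380/-0.185 → slack +1.560/-1.550; half-tol=0.282, Σhalf²=0.495563
Nominal = 38.840. Worst-case = [38.840 - 1.550, 38.840 + 1.560] = [37.290, 40.400]. RSS = √0.495563 = 0.704.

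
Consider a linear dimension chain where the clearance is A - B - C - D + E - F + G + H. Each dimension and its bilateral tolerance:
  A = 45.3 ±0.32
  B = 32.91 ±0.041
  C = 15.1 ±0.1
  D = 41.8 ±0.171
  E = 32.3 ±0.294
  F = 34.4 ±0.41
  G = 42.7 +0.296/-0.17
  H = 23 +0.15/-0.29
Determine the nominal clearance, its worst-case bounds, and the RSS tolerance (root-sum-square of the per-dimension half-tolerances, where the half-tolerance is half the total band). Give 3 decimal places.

nominal=19.090 wc=[17.294,20.872] rss=0.707

Stack each dimension's contribution:
  +A: nom +45.300 → Σnom=45.300; wc +0.320/-0.320 → slack +0.320/-0.320; half-tol=0.320, Σhalf²=0.102400
  -B: nom -32.910 → Σnom=12.390; wc +0.041/-0.041 → slack +0.361/-0.361; half-tol=0.041, Σhalf²=0.104081
  -C: nom -15.100 → Σnom=-2.710; wc +0.100/-0.100 → slack +0.461/-0.461; half-tol=0.100, Σhalf²=0.114081
  -D: nom -41.800 → Σnom=-44.510; wc +0.171/-0.171 → slack +0.632/-0.632; half-tol=0.171, Σhalf²=0.143322
  +E: nom +32.300 → Σnom=-12.210; wc +0.294/-0.294 → slack +0.926/-0.926; half-tol=0.294, Σhalf²=0.229758
  -F: nom -34.400 → Σnom=-46.610; wc +0.410/-0.410 → slack +1.336/-1.336; half-tol=0.410, Σhalf²=0.397858
  +G: nom +42.700 → Σnom=-3.910; wc +0.296/-0.170 → slack +1.632/-1.506; half-tol=0.233, Σhalf²=0.452147
  +H: nom +23.000 → Σnom=19.090; wc +0.150/-0.290 → slack +1.782/-1.796; half-tol=0.220, Σhalf²=0.500547
Nominal = 19.090. Worst-case = [19.090 - 1.796, 19.090 + 1.782] = [17.294, 20.872]. RSS = √0.500547 = 0.707.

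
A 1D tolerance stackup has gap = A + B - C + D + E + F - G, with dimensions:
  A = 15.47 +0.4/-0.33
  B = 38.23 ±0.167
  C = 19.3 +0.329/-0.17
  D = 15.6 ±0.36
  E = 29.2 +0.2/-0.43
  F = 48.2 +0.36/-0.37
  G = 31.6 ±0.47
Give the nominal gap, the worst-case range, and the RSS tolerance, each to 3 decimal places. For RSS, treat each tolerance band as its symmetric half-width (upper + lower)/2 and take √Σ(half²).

nominal=95.800 wc=[93.344,97.927] rss=0.898

Stack each dimension's contribution:
  +A: nom +15.470 → Σnom=15.470; wc +0.400/-0.330 → slack +0.400/-0.330; half-tol=0.365, Σhalf²=0.133225
  +B: nom +38.230 → Σnom=53.700; wc +0.167/-0.167 → slack +0.567/-0.497; half-tol=0.167, Σhalf²=0.161114
  -C: nom -19.300 → Σnom=34.400; wc +0.170/-0.329 → slack +0.737/-0.826; half-tol=0.249, Σhalf²=0.223364
  +D: nom +15.600 → Σnom=50.000; wc +0.360/-0.360 → slack +1.097/-1.186; half-tol=0.360, Σhalf²=0.352964
  +E: nom +29.200 → Σnom=79.200; wc +0.200/-0.430 → slack +1.297/-1.616; half-tol=0.315, Σhalf²=0.452189
  +F: nom +48.200 → Σnom=127.400; wc +0.360/-0.370 → slack +1.657/-1.986; half-tol=0.365, Σhalf²=0.585414
  -G: nom -31.600 → Σnom=95.800; wc +0.470/-0.470 → slack +2.127/-2.456; half-tol=0.470, Σhalf²=0.806314
Nominal = 95.800. Worst-case = [95.800 - 2.456, 95.800 + 2.127] = [93.344, 97.927]. RSS = √0.806314 = 0.898.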